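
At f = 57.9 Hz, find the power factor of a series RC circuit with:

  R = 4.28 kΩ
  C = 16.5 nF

Step 1 — Angular frequency: ω = 2π·f = 2π·57.9 = 363.8 rad/s.
Step 2 — Component impedances:
  R: Z = R = 4280 Ω
  C: Z = 1/(jωC) = -j/(ω·C) = 0 - j1.666e+05 Ω
Step 3 — Series combination: Z_total = R + C = 4280 - j1.666e+05 Ω = 1.666e+05∠-88.5° Ω.
Step 4 — Power factor: PF = cos(φ) = Re(Z)/|Z| = 4280/1.6665e+05 = 0.02568.
Step 5 — Type: Im(Z) = -1.666e+05 ⇒ leading (phase φ = -88.5°).

PF = 0.02568 (leading, φ = -88.5°)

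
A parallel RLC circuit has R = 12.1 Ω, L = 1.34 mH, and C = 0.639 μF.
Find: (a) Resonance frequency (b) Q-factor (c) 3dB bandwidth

Step 1 — Resonance: ω₀ = 1/√(LC) = 1/√(0.00134·6.39e-07) = 3.417e+04 rad/s.
Step 2 — f₀ = ω₀/(2π) = 5439 Hz.
Step 3 — Parallel Q: Q = R/(ω₀L) = 12.1/(3.417e+04·0.00134) = 0.2642.
Step 4 — Bandwidth: Δω = ω₀/Q = 1.293e+05 rad/s; BW = Δω/(2π) = 2.058e+04 Hz.

(a) f₀ = 5439 Hz  (b) Q = 0.2642  (c) BW = 2.058e+04 Hz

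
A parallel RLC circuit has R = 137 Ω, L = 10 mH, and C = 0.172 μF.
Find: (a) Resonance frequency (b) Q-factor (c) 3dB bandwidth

Step 1 — Resonance: ω₀ = 1/√(LC) = 1/√(0.01·1.72e-07) = 2.411e+04 rad/s.
Step 2 — f₀ = ω₀/(2π) = 3838 Hz.
Step 3 — Parallel Q: Q = R/(ω₀L) = 137/(2.411e+04·0.01) = 0.5682.
Step 4 — Bandwidth: Δω = ω₀/Q = 4.244e+04 rad/s; BW = Δω/(2π) = 6754 Hz.

(a) f₀ = 3838 Hz  (b) Q = 0.5682  (c) BW = 6754 Hz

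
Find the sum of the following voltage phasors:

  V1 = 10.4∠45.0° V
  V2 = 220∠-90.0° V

Step 1 — Convert each phasor to rectangular form:
  V1 = 10.4·(cos(45.0°) + j·sin(45.0°)) = 7.354 + j7.354 V
  V2 = 220·(cos(-90.0°) + j·sin(-90.0°)) = 0 - j220 V
Step 2 — Sum components: V_total = 7.354 - j212.6 V.
Step 3 — Convert to polar: |V_total| = 212.8 V, ∠V_total = -88.0°.

V_total = 212.8∠-88.0° V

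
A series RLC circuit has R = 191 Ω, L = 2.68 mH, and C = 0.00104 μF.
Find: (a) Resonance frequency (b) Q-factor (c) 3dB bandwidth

Step 1 — Resonance condition Im(Z)=0 gives ω₀ = 1/√(LC).
Step 2 — ω₀ = 1/√(0.00268·1.04e-09) = 5.99e+05 rad/s.
Step 3 — f₀ = ω₀/(2π) = 9.533e+04 Hz.
Step 4 — Series Q: Q = ω₀L/R = 5.99e+05·0.00268/191 = 8.405.
Step 5 — 3dB bandwidth: Δω = ω₀/Q = 7.127e+04 rad/s; BW = Δω/(2π) = 1.134e+04 Hz.

(a) f₀ = 9.533e+04 Hz  (b) Q = 8.405  (c) BW = 1.134e+04 Hz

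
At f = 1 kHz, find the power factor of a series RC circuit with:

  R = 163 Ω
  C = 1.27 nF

Step 1 — Angular frequency: ω = 2π·f = 2π·1000 = 6283 rad/s.
Step 2 — Component impedances:
  R: Z = R = 163 Ω
  C: Z = 1/(jωC) = -j/(ω·C) = 0 - j1.253e+05 Ω
Step 3 — Series combination: Z_total = R + C = 163 - j1.253e+05 Ω = 1.253e+05∠-89.9° Ω.
Step 4 — Power factor: PF = cos(φ) = Re(Z)/|Z| = 163/1.253e+05 = 0.001301.
Step 5 — Type: Im(Z) = -1.253e+05 ⇒ leading (phase φ = -89.9°).

PF = 0.001301 (leading, φ = -89.9°)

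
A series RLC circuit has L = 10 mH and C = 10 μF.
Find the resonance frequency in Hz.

Step 1 — Resonance condition Im(Z)=0 gives ω₀ = 1/√(LC).
Step 2 — ω₀ = 1/√(0.01·1e-05) = 3162 rad/s.
Step 3 — f₀ = ω₀/(2π) = 503.3 Hz.

f₀ = 503.3 Hz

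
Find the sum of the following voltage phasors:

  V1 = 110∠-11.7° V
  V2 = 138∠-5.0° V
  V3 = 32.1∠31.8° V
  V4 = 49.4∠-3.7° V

Step 1 — Convert each phasor to rectangular form:
  V1 = 110·(cos(-11.7°) + j·sin(-11.7°)) = 107.7 - j22.31 V
  V2 = 138·(cos(-5.0°) + j·sin(-5.0°)) = 137.5 - j12.03 V
  V3 = 32.1·(cos(31.8°) + j·sin(31.8°)) = 27.28 + j16.92 V
  V4 = 49.4·(cos(-3.7°) + j·sin(-3.7°)) = 49.3 - j3.188 V
Step 2 — Sum components: V_total = 321.8 - j20.61 V.
Step 3 — Convert to polar: |V_total| = 322.4 V, ∠V_total = -3.7°.

V_total = 322.4∠-3.7° V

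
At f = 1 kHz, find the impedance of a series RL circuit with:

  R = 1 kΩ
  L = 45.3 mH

Step 1 — Angular frequency: ω = 2π·f = 2π·1000 = 6283 rad/s.
Step 2 — Component impedances:
  R: Z = R = 1000 Ω
  L: Z = jωL = j·6283·0.0453 = 0 + j284.6 Ω
Step 3 — Series combination: Z_total = R + L = 1000 + j284.6 Ω = 1040∠15.9° Ω.

Z = 1000 + j284.6 Ω = 1040∠15.9° Ω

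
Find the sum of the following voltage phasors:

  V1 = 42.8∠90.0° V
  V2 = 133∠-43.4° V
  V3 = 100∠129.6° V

Step 1 — Convert each phasor to rectangular form:
  V1 = 42.8·(cos(90.0°) + j·sin(90.0°)) = 0 + j42.8 V
  V2 = 133·(cos(-43.4°) + j·sin(-43.4°)) = 96.63 - j91.38 V
  V3 = 100·(cos(129.6°) + j·sin(129.6°)) = -63.74 + j77.05 V
Step 2 — Sum components: V_total = 32.89 + j28.47 V.
Step 3 — Convert to polar: |V_total| = 43.5 V, ∠V_total = 40.9°.

V_total = 43.5∠40.9° V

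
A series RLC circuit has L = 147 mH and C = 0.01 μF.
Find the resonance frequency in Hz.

Step 1 — Resonance condition Im(Z)=0 gives ω₀ = 1/√(LC).
Step 2 — ω₀ = 1/√(0.147·1e-08) = 2.608e+04 rad/s.
Step 3 — f₀ = ω₀/(2π) = 4151 Hz.

f₀ = 4151 Hz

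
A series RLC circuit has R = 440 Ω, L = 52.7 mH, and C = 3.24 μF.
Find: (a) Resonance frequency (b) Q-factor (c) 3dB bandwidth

Step 1 — Resonance condition Im(Z)=0 gives ω₀ = 1/√(LC).
Step 2 — ω₀ = 1/√(0.0527·3.24e-06) = 2420 rad/s.
Step 3 — f₀ = ω₀/(2π) = 385.2 Hz.
Step 4 — Series Q: Q = ω₀L/R = 2420·0.0527/440 = 0.2899.
Step 5 — 3dB bandwidth: Δω = ω₀/Q = 8349 rad/s; BW = Δω/(2π) = 1329 Hz.

(a) f₀ = 385.2 Hz  (b) Q = 0.2899  (c) BW = 1329 Hz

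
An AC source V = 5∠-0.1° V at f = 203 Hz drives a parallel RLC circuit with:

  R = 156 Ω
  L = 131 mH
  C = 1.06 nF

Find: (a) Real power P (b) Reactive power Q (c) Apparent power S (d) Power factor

Step 1 — Angular frequency: ω = 2π·f = 2π·203 = 1275 rad/s.
Step 2 — Component impedances:
  R: Z = R = 156 Ω
  L: Z = jωL = j·1275·0.131 = 0 + j167.1 Ω
  C: Z = 1/(jωC) = -j/(ω·C) = 0 - j7.396e+05 Ω
Step 3 — Parallel combination: 1/Z_total = 1/R + 1/L + 1/C; Z_total = 83.37 + j77.82 Ω = 114∠43.0° Ω.
Step 4 — Source phasor: V = 5∠-0.1° V = 5 - j0.008727 V.
Step 5 — Current: I = V / Z = 0.032 - j0.02997 A = 0.04384∠-43.1° A.
Step 6 — Complex power: S = V·I* = 0.1603 + j0.1496 VA.
Step 7 — Real power: P = Re(S) = 0.1603 W.
Step 8 — Reactive power: Q = Im(S) = 0.1496 VAR.
Step 9 — Apparent power: |S| = 0.2192 VA.
Step 10 — Power factor: PF = P/|S| = 0.731 (lagging).

(a) P = 0.1603 W  (b) Q = 0.1496 VAR  (c) S = 0.2192 VA  (d) PF = 0.731 (lagging)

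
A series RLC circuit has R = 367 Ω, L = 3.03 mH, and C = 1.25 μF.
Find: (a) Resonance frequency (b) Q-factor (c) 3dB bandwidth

Step 1 — Resonance condition Im(Z)=0 gives ω₀ = 1/√(LC).
Step 2 — ω₀ = 1/√(0.00303·1.25e-06) = 1.625e+04 rad/s.
Step 3 — f₀ = ω₀/(2π) = 2586 Hz.
Step 4 — Series Q: Q = ω₀L/R = 1.625e+04·0.00303/367 = 0.1342.
Step 5 — 3dB bandwidth: Δω = ω₀/Q = 1.211e+05 rad/s; BW = Δω/(2π) = 1.928e+04 Hz.

(a) f₀ = 2586 Hz  (b) Q = 0.1342  (c) BW = 1.928e+04 Hz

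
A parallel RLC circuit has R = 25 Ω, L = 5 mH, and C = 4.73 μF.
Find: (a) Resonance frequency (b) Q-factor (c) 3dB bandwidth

Step 1 — Resonance: ω₀ = 1/√(LC) = 1/√(0.005·4.73e-06) = 6503 rad/s.
Step 2 — f₀ = ω₀/(2π) = 1035 Hz.
Step 3 — Parallel Q: Q = R/(ω₀L) = 25/(6503·0.005) = 0.7689.
Step 4 — Bandwidth: Δω = ω₀/Q = 8457 rad/s; BW = Δω/(2π) = 1346 Hz.

(a) f₀ = 1035 Hz  (b) Q = 0.7689  (c) BW = 1346 Hz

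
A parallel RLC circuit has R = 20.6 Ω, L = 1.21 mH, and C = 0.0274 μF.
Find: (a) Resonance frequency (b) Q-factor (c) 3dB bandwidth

Step 1 — Resonance: ω₀ = 1/√(LC) = 1/√(0.00121·2.74e-08) = 1.737e+05 rad/s.
Step 2 — f₀ = ω₀/(2π) = 2.764e+04 Hz.
Step 3 — Parallel Q: Q = R/(ω₀L) = 20.6/(1.737e+05·0.00121) = 0.09803.
Step 4 — Bandwidth: Δω = ω₀/Q = 1.772e+06 rad/s; BW = Δω/(2π) = 2.82e+05 Hz.

(a) f₀ = 2.764e+04 Hz  (b) Q = 0.09803  (c) BW = 2.82e+05 Hz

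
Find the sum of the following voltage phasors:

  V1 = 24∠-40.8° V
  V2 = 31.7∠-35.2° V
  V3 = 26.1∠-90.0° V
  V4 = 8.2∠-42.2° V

Step 1 — Convert each phasor to rectangular form:
  V1 = 24·(cos(-40.8°) + j·sin(-40.8°)) = 18.17 - j15.68 V
  V2 = 31.7·(cos(-35.2°) + j·sin(-35.2°)) = 25.9 - j18.27 V
  V3 = 26.1·(cos(-90.0°) + j·sin(-90.0°)) = 0 - j26.1 V
  V4 = 8.2·(cos(-42.2°) + j·sin(-42.2°)) = 6.075 - j5.508 V
Step 2 — Sum components: V_total = 50.15 - j65.56 V.
Step 3 — Convert to polar: |V_total| = 82.54 V, ∠V_total = -52.6°.

V_total = 82.54∠-52.6° V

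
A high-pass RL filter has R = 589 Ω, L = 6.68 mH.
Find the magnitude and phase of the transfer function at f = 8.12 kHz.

Step 1 — Angular frequency: ω = 2π·8120 = 5.102e+04 rad/s.
Step 2 — Transfer function: H(jω) = jωL/(R + jωL).
Step 3 — Numerator jωL = j·340.8; denominator R + jωL = 589 + j340.8.
Step 4 — H = 0.2508 + j0.4335.
Step 5 — Magnitude: |H| = 0.5008 (-6.0 dB); phase: φ = 59.9°.

|H| = 0.5008 (-6.0 dB), φ = 59.9°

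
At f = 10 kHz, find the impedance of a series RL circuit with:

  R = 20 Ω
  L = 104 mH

Step 1 — Angular frequency: ω = 2π·f = 2π·1e+04 = 6.283e+04 rad/s.
Step 2 — Component impedances:
  R: Z = R = 20 Ω
  L: Z = jωL = j·6.283e+04·0.104 = 0 + j6535 Ω
Step 3 — Series combination: Z_total = R + L = 20 + j6535 Ω = 6535∠89.8° Ω.

Z = 20 + j6535 Ω = 6535∠89.8° Ω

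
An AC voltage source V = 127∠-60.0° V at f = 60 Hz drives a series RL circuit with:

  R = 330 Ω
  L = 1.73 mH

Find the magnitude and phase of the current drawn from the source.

Step 1 — Angular frequency: ω = 2π·f = 2π·60 = 377 rad/s.
Step 2 — Component impedances:
  R: Z = R = 330 Ω
  L: Z = jωL = j·377·0.00173 = 0 + j0.6522 Ω
Step 3 — Series combination: Z_total = R + L = 330 + j0.6522 Ω = 330∠0.1° Ω.
Step 4 — Source phasor: V = 127∠-60.0° V = 63.5 - j110 V.
Step 5 — Ohm's law: I = V / Z_total = (63.5 - j110) / (330 + j0.6522) = 0.1918 - j0.3337 A.
Step 6 — Convert to polar: |I| = 0.3848 A, ∠I = -60.1°.

I = 0.3848∠-60.1° A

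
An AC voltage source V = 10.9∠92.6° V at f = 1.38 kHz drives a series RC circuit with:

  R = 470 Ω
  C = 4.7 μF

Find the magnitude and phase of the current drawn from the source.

Step 1 — Angular frequency: ω = 2π·f = 2π·1380 = 8671 rad/s.
Step 2 — Component impedances:
  R: Z = R = 470 Ω
  C: Z = 1/(jωC) = -j/(ω·C) = 0 - j24.54 Ω
Step 3 — Series combination: Z_total = R + C = 470 - j24.54 Ω = 470.6∠-3.0° Ω.
Step 4 — Source phasor: V = 10.9∠92.6° V = -0.4945 + j10.89 V.
Step 5 — Ohm's law: I = V / Z_total = (-0.4945 + j10.89) / (470 - j24.54) = -0.002255 + j0.02305 A.
Step 6 — Convert to polar: |I| = 0.02316 A, ∠I = 95.6°.

I = 0.02316∠95.6° A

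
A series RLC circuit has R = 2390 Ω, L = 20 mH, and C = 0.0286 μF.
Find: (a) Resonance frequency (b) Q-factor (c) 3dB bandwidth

Step 1 — Resonance: ω₀ = 1/√(LC) = 1/√(0.02·2.86e-08) = 4.181e+04 rad/s.
Step 2 — f₀ = ω₀/(2π) = 6655 Hz.
Step 3 — Series Q: Q = ω₀L/R = 4.181e+04·0.02/2390 = 0.3499.
Step 4 — Bandwidth: Δω = ω₀/Q = 1.195e+05 rad/s; BW = Δω/(2π) = 1.902e+04 Hz.

(a) f₀ = 6655 Hz  (b) Q = 0.3499  (c) BW = 1.902e+04 Hz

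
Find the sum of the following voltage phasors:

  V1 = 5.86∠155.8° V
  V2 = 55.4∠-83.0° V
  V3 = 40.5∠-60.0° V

Step 1 — Convert each phasor to rectangular form:
  V1 = 5.86·(cos(155.8°) + j·sin(155.8°)) = -5.345 + j2.402 V
  V2 = 55.4·(cos(-83.0°) + j·sin(-83.0°)) = 6.752 - j54.99 V
  V3 = 40.5·(cos(-60.0°) + j·sin(-60.0°)) = 20.25 - j35.07 V
Step 2 — Sum components: V_total = 21.66 - j87.66 V.
Step 3 — Convert to polar: |V_total| = 90.29 V, ∠V_total = -76.1°.

V_total = 90.29∠-76.1° V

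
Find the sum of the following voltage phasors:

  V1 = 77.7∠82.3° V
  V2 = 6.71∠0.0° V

Step 1 — Convert each phasor to rectangular form:
  V1 = 77.7·(cos(82.3°) + j·sin(82.3°)) = 10.41 + j77 V
  V2 = 6.71·(cos(0.0°) + j·sin(0.0°)) = 6.71 V
Step 2 — Sum components: V_total = 17.12 + j77 V.
Step 3 — Convert to polar: |V_total| = 78.88 V, ∠V_total = 77.5°.

V_total = 78.88∠77.5° V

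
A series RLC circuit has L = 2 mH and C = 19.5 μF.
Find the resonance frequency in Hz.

Step 1 — Resonance condition Im(Z)=0 gives ω₀ = 1/√(LC).
Step 2 — ω₀ = 1/√(0.002·1.95e-05) = 5064 rad/s.
Step 3 — f₀ = ω₀/(2π) = 805.9 Hz.

f₀ = 805.9 Hz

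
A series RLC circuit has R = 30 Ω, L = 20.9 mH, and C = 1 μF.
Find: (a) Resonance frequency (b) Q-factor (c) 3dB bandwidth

Step 1 — Resonance condition Im(Z)=0 gives ω₀ = 1/√(LC).
Step 2 — ω₀ = 1/√(0.0209·1e-06) = 6917 rad/s.
Step 3 — f₀ = ω₀/(2π) = 1101 Hz.
Step 4 — Series Q: Q = ω₀L/R = 6917·0.0209/30 = 4.819.
Step 5 — 3dB bandwidth: Δω = ω₀/Q = 1435 rad/s; BW = Δω/(2π) = 228.5 Hz.

(a) f₀ = 1101 Hz  (b) Q = 4.819  (c) BW = 228.5 Hz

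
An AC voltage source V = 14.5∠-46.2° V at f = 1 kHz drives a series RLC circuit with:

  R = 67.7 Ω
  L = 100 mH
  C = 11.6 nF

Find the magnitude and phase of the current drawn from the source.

Step 1 — Angular frequency: ω = 2π·f = 2π·1000 = 6283 rad/s.
Step 2 — Component impedances:
  R: Z = R = 67.7 Ω
  L: Z = jωL = j·6283·0.1 = 0 + j628.3 Ω
  C: Z = 1/(jωC) = -j/(ω·C) = 0 - j1.372e+04 Ω
Step 3 — Series combination: Z_total = R + L + C = 67.7 - j1.309e+04 Ω = 1.309e+04∠-89.7° Ω.
Step 4 — Source phasor: V = 14.5∠-46.2° V = 10.04 - j10.47 V.
Step 5 — Ohm's law: I = V / Z_total = (10.04 - j10.47) / (67.7 - j1.309e+04) = 0.0008033 + j0.0007624 A.
Step 6 — Convert to polar: |I| = 0.001108 A, ∠I = 43.5°.

I = 0.001108∠43.5° A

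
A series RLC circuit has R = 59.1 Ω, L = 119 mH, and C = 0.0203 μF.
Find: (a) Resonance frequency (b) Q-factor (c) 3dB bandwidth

Step 1 — Resonance condition Im(Z)=0 gives ω₀ = 1/√(LC).
Step 2 — ω₀ = 1/√(0.119·2.03e-08) = 2.035e+04 rad/s.
Step 3 — f₀ = ω₀/(2π) = 3238 Hz.
Step 4 — Series Q: Q = ω₀L/R = 2.035e+04·0.119/59.1 = 40.97.
Step 5 — 3dB bandwidth: Δω = ω₀/Q = 496.6 rad/s; BW = Δω/(2π) = 79.04 Hz.

(a) f₀ = 3238 Hz  (b) Q = 40.97  (c) BW = 79.04 Hz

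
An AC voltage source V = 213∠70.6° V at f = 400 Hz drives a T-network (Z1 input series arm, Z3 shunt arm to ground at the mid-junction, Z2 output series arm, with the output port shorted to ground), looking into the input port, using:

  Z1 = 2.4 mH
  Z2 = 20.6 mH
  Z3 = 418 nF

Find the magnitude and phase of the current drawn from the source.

Step 1 — Angular frequency: ω = 2π·f = 2π·400 = 2513 rad/s.
Step 2 — Component impedances:
  Z1: Z = jωL = j·2513·0.0024 = 0 + j6.032 Ω
  Z2: Z = jωL = j·2513·0.0206 = 0 + j51.77 Ω
  Z3: Z = 1/(jωC) = -j/(ω·C) = 0 - j951.9 Ω
Step 3 — With the output port shorted to ground, the output series arm Z2 runs from the junction to ground; the shunt arm Z3 also runs from the junction to ground. They appear in parallel: Z3 || Z2 = 0 + j54.75 Ω.
Step 4 — Series with input arm Z1: Z_in = Z1 + (Z3 || Z2) = 0 + j60.78 Ω = 60.78∠90.0° Ω.
Step 5 — Source phasor: V = 213∠70.6° V = 70.75 + j200.9 V.
Step 6 — Ohm's law: I = V / Z_total = (70.75 + j200.9) / (0 + j60.78) = 3.305 - j1.164 A.
Step 7 — Convert to polar: |I| = 3.504 A, ∠I = -19.4°.

I = 3.504∠-19.4° A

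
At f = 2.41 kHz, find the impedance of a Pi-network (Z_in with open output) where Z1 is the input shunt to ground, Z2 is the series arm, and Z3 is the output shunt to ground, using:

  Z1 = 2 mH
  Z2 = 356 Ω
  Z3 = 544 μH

Step 1 — Angular frequency: ω = 2π·f = 2π·2410 = 1.514e+04 rad/s.
Step 2 — Component impedances:
  Z1: Z = jωL = j·1.514e+04·0.002 = 0 + j30.28 Ω
  Z2: Z = R = 356 Ω
  Z3: Z = jωL = j·1.514e+04·0.000544 = 0 + j8.238 Ω
Step 3 — With open output, the series arm Z2 and the output shunt Z3 appear in series to ground: Z2 + Z3 = 356 + j8.238 Ω.
Step 4 — Parallel with input shunt Z1: Z_in = Z1 || (Z2 + Z3) = 2.547 + j30.01 Ω = 30.12∠85.1° Ω.

Z = 2.547 + j30.01 Ω = 30.12∠85.1° Ω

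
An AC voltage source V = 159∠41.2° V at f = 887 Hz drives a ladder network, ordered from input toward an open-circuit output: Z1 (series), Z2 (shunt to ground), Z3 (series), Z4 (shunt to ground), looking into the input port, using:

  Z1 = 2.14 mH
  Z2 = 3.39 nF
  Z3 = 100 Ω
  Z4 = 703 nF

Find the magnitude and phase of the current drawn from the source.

Step 1 — Angular frequency: ω = 2π·f = 2π·887 = 5573 rad/s.
Step 2 — Component impedances:
  Z1: Z = jωL = j·5573·0.00214 = 0 + j11.93 Ω
  Z2: Z = 1/(jωC) = -j/(ω·C) = 0 - j5.293e+04 Ω
  Z3: Z = R = 100 Ω
  Z4: Z = 1/(jωC) = -j/(ω·C) = 0 - j255.2 Ω
Step 3 — Ladder network (open output): work backward from the far end, alternating series and parallel combinations. Z_in = 99.04 - j242.3 Ω = 261.7∠-67.8° Ω.
Step 4 — Source phasor: V = 159∠41.2° V = 119.6 + j104.7 V.
Step 5 — Ohm's law: I = V / Z_total = (119.6 + j104.7) / (99.04 - j242.3) = -0.1974 + j0.5745 A.
Step 6 — Convert to polar: |I| = 0.6075 A, ∠I = 109.0°.

I = 0.6075∠109.0° A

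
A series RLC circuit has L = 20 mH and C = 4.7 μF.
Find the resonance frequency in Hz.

Step 1 — Resonance condition Im(Z)=0 gives ω₀ = 1/√(LC).
Step 2 — ω₀ = 1/√(0.02·4.7e-06) = 3262 rad/s.
Step 3 — f₀ = ω₀/(2π) = 519.1 Hz.

f₀ = 519.1 Hz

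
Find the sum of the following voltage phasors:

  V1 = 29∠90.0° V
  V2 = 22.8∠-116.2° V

Step 1 — Convert each phasor to rectangular form:
  V1 = 29·(cos(90.0°) + j·sin(90.0°)) = 0 + j29 V
  V2 = 22.8·(cos(-116.2°) + j·sin(-116.2°)) = -10.07 - j20.46 V
Step 2 — Sum components: V_total = -10.07 + j8.543 V.
Step 3 — Convert to polar: |V_total| = 13.2 V, ∠V_total = 139.7°.

V_total = 13.2∠139.7° V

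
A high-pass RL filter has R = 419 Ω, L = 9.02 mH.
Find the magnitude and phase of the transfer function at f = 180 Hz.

Step 1 — Angular frequency: ω = 2π·180 = 1131 rad/s.
Step 2 — Transfer function: H(jω) = jωL/(R + jωL).
Step 3 — Numerator jωL = j·10.2; denominator R + jωL = 419 + j10.2.
Step 4 — H = 0.0005924 + j0.02433.
Step 5 — Magnitude: |H| = 0.02434 (-32.3 dB); phase: φ = 88.6°.

|H| = 0.02434 (-32.3 dB), φ = 88.6°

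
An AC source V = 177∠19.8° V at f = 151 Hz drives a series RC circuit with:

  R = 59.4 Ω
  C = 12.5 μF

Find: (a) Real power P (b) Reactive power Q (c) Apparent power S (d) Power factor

Step 1 — Angular frequency: ω = 2π·f = 2π·151 = 948.8 rad/s.
Step 2 — Component impedances:
  R: Z = R = 59.4 Ω
  C: Z = 1/(jωC) = -j/(ω·C) = 0 - j84.32 Ω
Step 3 — Series combination: Z_total = R + C = 59.4 - j84.32 Ω = 103.1∠-54.8° Ω.
Step 4 — Source phasor: V = 177∠19.8° V = 166.5 + j59.96 V.
Step 5 — Current: I = V / Z = 0.4546 + j1.655 A = 1.716∠74.6° A.
Step 6 — Complex power: S = V·I* = 174.9 - j248.3 VA.
Step 7 — Real power: P = Re(S) = 174.9 W.
Step 8 — Reactive power: Q = Im(S) = -248.3 VAR.
Step 9 — Apparent power: |S| = 303.7 VA.
Step 10 — Power factor: PF = P/|S| = 0.5759 (leading).

(a) P = 174.9 W  (b) Q = -248.3 VAR  (c) S = 303.7 VA  (d) PF = 0.5759 (leading)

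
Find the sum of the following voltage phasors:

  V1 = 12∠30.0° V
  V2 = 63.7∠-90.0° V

Step 1 — Convert each phasor to rectangular form:
  V1 = 12·(cos(30.0°) + j·sin(30.0°)) = 10.39 + j6 V
  V2 = 63.7·(cos(-90.0°) + j·sin(-90.0°)) = 0 - j63.7 V
Step 2 — Sum components: V_total = 10.39 - j57.7 V.
Step 3 — Convert to polar: |V_total| = 58.63 V, ∠V_total = -79.8°.

V_total = 58.63∠-79.8° V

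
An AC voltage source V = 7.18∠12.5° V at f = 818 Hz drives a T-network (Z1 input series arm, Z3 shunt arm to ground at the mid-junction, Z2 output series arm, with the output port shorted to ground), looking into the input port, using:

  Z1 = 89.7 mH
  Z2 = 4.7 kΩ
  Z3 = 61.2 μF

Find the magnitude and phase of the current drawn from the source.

Step 1 — Angular frequency: ω = 2π·f = 2π·818 = 5140 rad/s.
Step 2 — Component impedances:
  Z1: Z = jωL = j·5140·0.0897 = 0 + j461 Ω
  Z2: Z = R = 4700 Ω
  Z3: Z = 1/(jωC) = -j/(ω·C) = 0 - j3.179 Ω
Step 3 — With the output port shorted to ground, the output series arm Z2 runs from the junction to ground; the shunt arm Z3 also runs from the junction to ground. They appear in parallel: Z3 || Z2 = 0.00215 - j3.179 Ω.
Step 4 — Series with input arm Z1: Z_in = Z1 + (Z3 || Z2) = 0.00215 + j457.8 Ω = 457.8∠90.0° Ω.
Step 5 — Source phasor: V = 7.18∠12.5° V = 7.01 + j1.554 V.
Step 6 — Ohm's law: I = V / Z_total = (7.01 + j1.554) / (0.00215 + j457.8) = 0.003394 - j0.01531 A.
Step 7 — Convert to polar: |I| = 0.01568 A, ∠I = -77.5°.

I = 0.01568∠-77.5° A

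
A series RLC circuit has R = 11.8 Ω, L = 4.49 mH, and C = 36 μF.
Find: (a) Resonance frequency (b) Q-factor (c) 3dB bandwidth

Step 1 — Resonance condition Im(Z)=0 gives ω₀ = 1/√(LC).
Step 2 — ω₀ = 1/√(0.00449·3.6e-05) = 2487 rad/s.
Step 3 — f₀ = ω₀/(2π) = 395.9 Hz.
Step 4 — Series Q: Q = ω₀L/R = 2487·0.00449/11.8 = 0.9464.
Step 5 — 3dB bandwidth: Δω = ω₀/Q = 2628 rad/s; BW = Δω/(2π) = 418.3 Hz.

(a) f₀ = 395.9 Hz  (b) Q = 0.9464  (c) BW = 418.3 Hz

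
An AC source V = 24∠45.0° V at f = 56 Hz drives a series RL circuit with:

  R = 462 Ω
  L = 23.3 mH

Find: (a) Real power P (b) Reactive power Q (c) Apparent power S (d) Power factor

Step 1 — Angular frequency: ω = 2π·f = 2π·56 = 351.9 rad/s.
Step 2 — Component impedances:
  R: Z = R = 462 Ω
  L: Z = jωL = j·351.9·0.0233 = 0 + j8.198 Ω
Step 3 — Series combination: Z_total = R + L = 462 + j8.198 Ω = 462.1∠1.0° Ω.
Step 4 — Source phasor: V = 24∠45.0° V = 16.97 + j16.97 V.
Step 5 — Current: I = V / Z = 0.03737 + j0.03607 A = 0.05194∠44.0° A.
Step 6 — Complex power: S = V·I* = 1.246 + j0.02212 VA.
Step 7 — Real power: P = Re(S) = 1.246 W.
Step 8 — Reactive power: Q = Im(S) = 0.02212 VAR.
Step 9 — Apparent power: |S| = 1.247 VA.
Step 10 — Power factor: PF = P/|S| = 0.9998 (lagging).

(a) P = 1.246 W  (b) Q = 0.02212 VAR  (c) S = 1.247 VA  (d) PF = 0.9998 (lagging)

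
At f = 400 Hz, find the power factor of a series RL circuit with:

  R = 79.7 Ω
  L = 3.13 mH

Step 1 — Angular frequency: ω = 2π·f = 2π·400 = 2513 rad/s.
Step 2 — Component impedances:
  R: Z = R = 79.7 Ω
  L: Z = jωL = j·2513·0.00313 = 0 + j7.867 Ω
Step 3 — Series combination: Z_total = R + L = 79.7 + j7.867 Ω = 80.09∠5.6° Ω.
Step 4 — Power factor: PF = cos(φ) = Re(Z)/|Z| = 79.7/80.087 = 0.9952.
Step 5 — Type: Im(Z) = 7.867 ⇒ lagging (phase φ = 5.6°).

PF = 0.9952 (lagging, φ = 5.6°)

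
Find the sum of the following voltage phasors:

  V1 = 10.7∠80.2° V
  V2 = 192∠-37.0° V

Step 1 — Convert each phasor to rectangular form:
  V1 = 10.7·(cos(80.2°) + j·sin(80.2°)) = 1.821 + j10.54 V
  V2 = 192·(cos(-37.0°) + j·sin(-37.0°)) = 153.3 - j115.5 V
Step 2 — Sum components: V_total = 155.2 - j105 V.
Step 3 — Convert to polar: |V_total| = 187.4 V, ∠V_total = -34.1°.

V_total = 187.4∠-34.1° V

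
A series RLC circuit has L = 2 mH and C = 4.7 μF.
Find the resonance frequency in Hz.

Step 1 — Resonance condition Im(Z)=0 gives ω₀ = 1/√(LC).
Step 2 — ω₀ = 1/√(0.002·4.7e-06) = 1.031e+04 rad/s.
Step 3 — f₀ = ω₀/(2π) = 1642 Hz.

f₀ = 1642 Hz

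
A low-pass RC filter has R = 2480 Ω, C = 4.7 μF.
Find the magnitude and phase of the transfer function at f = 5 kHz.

Step 1 — Angular frequency: ω = 2π·5000 = 3.142e+04 rad/s.
Step 2 — Transfer function: H(jω) = 1/(1 + jωRC).
Step 3 — Denominator: 1 + jωRC = 1 + j·3.142e+04·2480·4.7e-06 = 1 + j366.2.
Step 4 — H = 7.458e-06 - j0.002731.
Step 5 — Magnitude: |H| = 0.002731 (-51.3 dB); phase: φ = -89.8°.

|H| = 0.002731 (-51.3 dB), φ = -89.8°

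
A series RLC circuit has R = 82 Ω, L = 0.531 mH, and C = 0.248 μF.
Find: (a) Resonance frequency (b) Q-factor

Step 1 — Resonance condition Im(Z)=0 gives ω₀ = 1/√(LC).
Step 2 — ω₀ = 1/√(0.000531·2.48e-07) = 8.714e+04 rad/s.
Step 3 — f₀ = ω₀/(2π) = 1.387e+04 Hz.
Step 4 — Series Q: Q = ω₀L/R = 8.714e+04·0.000531/82 = 0.5643.

(a) f₀ = 1.387e+04 Hz  (b) Q = 0.5643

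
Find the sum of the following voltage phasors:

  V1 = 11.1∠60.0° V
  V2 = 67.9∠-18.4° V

Step 1 — Convert each phasor to rectangular form:
  V1 = 11.1·(cos(60.0°) + j·sin(60.0°)) = 5.55 + j9.613 V
  V2 = 67.9·(cos(-18.4°) + j·sin(-18.4°)) = 64.43 - j21.43 V
Step 2 — Sum components: V_total = 69.98 - j11.82 V.
Step 3 — Convert to polar: |V_total| = 70.97 V, ∠V_total = -9.6°.

V_total = 70.97∠-9.6° V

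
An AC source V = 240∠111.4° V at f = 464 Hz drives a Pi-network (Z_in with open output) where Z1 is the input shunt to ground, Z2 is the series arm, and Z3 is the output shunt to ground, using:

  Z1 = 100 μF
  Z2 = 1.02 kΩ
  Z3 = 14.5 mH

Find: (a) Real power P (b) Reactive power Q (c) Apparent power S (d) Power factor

Step 1 — Angular frequency: ω = 2π·f = 2π·464 = 2915 rad/s.
Step 2 — Component impedances:
  Z1: Z = 1/(jωC) = -j/(ω·C) = 0 - j3.43 Ω
  Z2: Z = R = 1020 Ω
  Z3: Z = jωL = j·2915·0.0145 = 0 + j42.27 Ω
Step 3 — With open output, the series arm Z2 and the output shunt Z3 appear in series to ground: Z2 + Z3 = 1020 + j42.27 Ω.
Step 4 — Parallel with input shunt Z1: Z_in = Z1 || (Z2 + Z3) = 0.01152 - j3.431 Ω = 3.431∠-89.8° Ω.
Step 5 — Source phasor: V = 240∠111.4° V = -87.57 + j223.5 V.
Step 6 — Current: I = V / Z = -65.22 - j25.31 A = 69.96∠-158.8° A.
Step 7 — Complex power: S = V·I* = 56.37 - j1.679e+04 VA.
Step 8 — Real power: P = Re(S) = 56.37 W.
Step 9 — Reactive power: Q = Im(S) = -1.679e+04 VAR.
Step 10 — Apparent power: |S| = 1.679e+04 VA.
Step 11 — Power factor: PF = P/|S| = 0.003357 (leading).

(a) P = 56.37 W  (b) Q = -1.679e+04 VAR  (c) S = 1.679e+04 VA  (d) PF = 0.003357 (leading)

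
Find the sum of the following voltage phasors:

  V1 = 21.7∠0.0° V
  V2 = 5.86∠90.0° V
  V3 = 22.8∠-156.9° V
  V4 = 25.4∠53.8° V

Step 1 — Convert each phasor to rectangular form:
  V1 = 21.7·(cos(0.0°) + j·sin(0.0°)) = 21.7 V
  V2 = 5.86·(cos(90.0°) + j·sin(90.0°)) = 0 + j5.86 V
  V3 = 22.8·(cos(-156.9°) + j·sin(-156.9°)) = -20.97 - j8.945 V
  V4 = 25.4·(cos(53.8°) + j·sin(53.8°)) = 15 + j20.5 V
Step 2 — Sum components: V_total = 15.73 + j17.41 V.
Step 3 — Convert to polar: |V_total| = 23.46 V, ∠V_total = 47.9°.

V_total = 23.46∠47.9° V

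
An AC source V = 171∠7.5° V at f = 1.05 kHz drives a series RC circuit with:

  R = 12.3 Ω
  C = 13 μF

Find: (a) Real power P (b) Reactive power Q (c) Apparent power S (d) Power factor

Step 1 — Angular frequency: ω = 2π·f = 2π·1050 = 6597 rad/s.
Step 2 — Component impedances:
  R: Z = R = 12.3 Ω
  C: Z = 1/(jωC) = -j/(ω·C) = 0 - j11.66 Ω
Step 3 — Series combination: Z_total = R + C = 12.3 - j11.66 Ω = 16.95∠-43.5° Ω.
Step 4 — Source phasor: V = 171∠7.5° V = 169.5 + j22.32 V.
Step 5 — Current: I = V / Z = 6.354 + j7.838 A = 10.09∠51.0° A.
Step 6 — Complex power: S = V·I* = 1252 - j1187 VA.
Step 7 — Real power: P = Re(S) = 1252 W.
Step 8 — Reactive power: Q = Im(S) = -1187 VAR.
Step 9 — Apparent power: |S| = 1725 VA.
Step 10 — Power factor: PF = P/|S| = 0.7257 (leading).

(a) P = 1252 W  (b) Q = -1187 VAR  (c) S = 1725 VA  (d) PF = 0.7257 (leading)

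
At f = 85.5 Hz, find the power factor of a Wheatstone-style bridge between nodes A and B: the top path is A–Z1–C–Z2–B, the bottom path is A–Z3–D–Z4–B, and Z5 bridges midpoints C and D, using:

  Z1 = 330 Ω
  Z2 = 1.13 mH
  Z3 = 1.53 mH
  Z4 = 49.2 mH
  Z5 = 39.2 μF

Step 1 — Angular frequency: ω = 2π·f = 2π·85.5 = 537.2 rad/s.
Step 2 — Component impedances:
  Z1: Z = R = 330 Ω
  Z2: Z = jωL = j·537.2·0.00113 = 0 + j0.607 Ω
  Z3: Z = jωL = j·537.2·0.00153 = 0 + j0.8219 Ω
  Z4: Z = jωL = j·537.2·0.0492 = 0 + j26.43 Ω
  Z5: Z = 1/(jωC) = -j/(ω·C) = 0 - j47.49 Ω
Step 3 — Bridge requires nodal analysis (the Z5 bridge couples midpoints C and D, so the two paths cannot be reduced to a simple series/parallel combination). Setting node B to ground and injecting 1 A at node A, the 3-node admittance system at A, C, D solves to V_A = Z_AB = 11.3 + j59.24 Ω = 60.31∠79.2° Ω.
Step 4 — Power factor: PF = cos(φ) = Re(Z)/|Z| = 11.3/60.31 = 0.1874.
Step 5 — Type: Im(Z) = 59.24 ⇒ lagging (phase φ = 79.2°).

PF = 0.1874 (lagging, φ = 79.2°)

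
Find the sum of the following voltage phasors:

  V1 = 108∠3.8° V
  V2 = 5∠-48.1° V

Step 1 — Convert each phasor to rectangular form:
  V1 = 108·(cos(3.8°) + j·sin(3.8°)) = 107.8 + j7.158 V
  V2 = 5·(cos(-48.1°) + j·sin(-48.1°)) = 3.339 - j3.722 V
Step 2 — Sum components: V_total = 111.1 + j3.436 V.
Step 3 — Convert to polar: |V_total| = 111.2 V, ∠V_total = 1.8°.

V_total = 111.2∠1.8° V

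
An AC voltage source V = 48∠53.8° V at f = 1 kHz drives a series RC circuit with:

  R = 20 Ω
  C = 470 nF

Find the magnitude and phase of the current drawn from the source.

Step 1 — Angular frequency: ω = 2π·f = 2π·1000 = 6283 rad/s.
Step 2 — Component impedances:
  R: Z = R = 20 Ω
  C: Z = 1/(jωC) = -j/(ω·C) = 0 - j338.6 Ω
Step 3 — Series combination: Z_total = R + C = 20 - j338.6 Ω = 339.2∠-86.6° Ω.
Step 4 — Source phasor: V = 48∠53.8° V = 28.35 + j38.73 V.
Step 5 — Ohm's law: I = V / Z_total = (28.35 + j38.73) / (20 - j338.6) = -0.1091 + j0.09016 A.
Step 6 — Convert to polar: |I| = 0.1415 A, ∠I = 140.4°.

I = 0.1415∠140.4° A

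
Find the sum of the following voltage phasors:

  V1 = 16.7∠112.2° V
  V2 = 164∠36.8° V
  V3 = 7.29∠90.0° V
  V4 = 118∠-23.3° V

Step 1 — Convert each phasor to rectangular form:
  V1 = 16.7·(cos(112.2°) + j·sin(112.2°)) = -6.31 + j15.46 V
  V2 = 164·(cos(36.8°) + j·sin(36.8°)) = 131.3 + j98.24 V
  V3 = 7.29·(cos(90.0°) + j·sin(90.0°)) = 0 + j7.29 V
  V4 = 118·(cos(-23.3°) + j·sin(-23.3°)) = 108.4 - j46.67 V
Step 2 — Sum components: V_total = 233.4 + j74.32 V.
Step 3 — Convert to polar: |V_total| = 244.9 V, ∠V_total = 17.7°.

V_total = 244.9∠17.7° V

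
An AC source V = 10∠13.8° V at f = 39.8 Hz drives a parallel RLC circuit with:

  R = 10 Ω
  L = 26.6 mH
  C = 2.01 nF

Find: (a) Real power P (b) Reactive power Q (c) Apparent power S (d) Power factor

Step 1 — Angular frequency: ω = 2π·f = 2π·39.8 = 250.1 rad/s.
Step 2 — Component impedances:
  R: Z = R = 10 Ω
  L: Z = jωL = j·250.1·0.0266 = 0 + j6.652 Ω
  C: Z = 1/(jωC) = -j/(ω·C) = 0 - j1.989e+06 Ω
Step 3 — Parallel combination: 1/Z_total = 1/R + 1/L + 1/C; Z_total = 3.067 + j4.611 Ω = 5.538∠56.4° Ω.
Step 4 — Source phasor: V = 10∠13.8° V = 9.711 + j2.385 V.
Step 5 — Current: I = V / Z = 1.33 - j1.221 A = 1.806∠-42.6° A.
Step 6 — Complex power: S = V·I* = 10 + j15.03 VA.
Step 7 — Real power: P = Re(S) = 10 W.
Step 8 — Reactive power: Q = Im(S) = 15.03 VAR.
Step 9 — Apparent power: |S| = 18.06 VA.
Step 10 — Power factor: PF = P/|S| = 0.5538 (lagging).

(a) P = 10 W  (b) Q = 15.03 VAR  (c) S = 18.06 VA  (d) PF = 0.5538 (lagging)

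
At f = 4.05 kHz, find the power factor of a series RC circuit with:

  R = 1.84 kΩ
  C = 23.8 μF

Step 1 — Angular frequency: ω = 2π·f = 2π·4050 = 2.545e+04 rad/s.
Step 2 — Component impedances:
  R: Z = R = 1840 Ω
  C: Z = 1/(jωC) = -j/(ω·C) = 0 - j1.651 Ω
Step 3 — Series combination: Z_total = R + C = 1840 - j1.651 Ω = 1840∠-0.1° Ω.
Step 4 — Power factor: PF = cos(φ) = Re(Z)/|Z| = 1840/1840 = 1.
Step 5 — Type: Im(Z) = -1.651 ⇒ leading (phase φ = -0.1°).

PF = 1 (leading, φ = -0.1°)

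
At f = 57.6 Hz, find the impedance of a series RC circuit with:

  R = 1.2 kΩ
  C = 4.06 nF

Step 1 — Angular frequency: ω = 2π·f = 2π·57.6 = 361.9 rad/s.
Step 2 — Component impedances:
  R: Z = R = 1200 Ω
  C: Z = 1/(jωC) = -j/(ω·C) = 0 - j6.806e+05 Ω
Step 3 — Series combination: Z_total = R + C = 1200 - j6.806e+05 Ω = 6.806e+05∠-89.9° Ω.

Z = 1200 - j6.806e+05 Ω = 6.806e+05∠-89.9° Ω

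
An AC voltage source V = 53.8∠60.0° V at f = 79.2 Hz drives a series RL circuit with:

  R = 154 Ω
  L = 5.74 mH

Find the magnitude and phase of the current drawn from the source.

Step 1 — Angular frequency: ω = 2π·f = 2π·79.2 = 497.6 rad/s.
Step 2 — Component impedances:
  R: Z = R = 154 Ω
  L: Z = jωL = j·497.6·0.00574 = 0 + j2.856 Ω
Step 3 — Series combination: Z_total = R + L = 154 + j2.856 Ω = 154∠1.1° Ω.
Step 4 — Source phasor: V = 53.8∠60.0° V = 26.9 + j46.59 V.
Step 5 — Ohm's law: I = V / Z_total = (26.9 + j46.59) / (154 + j2.856) = 0.1802 + j0.2992 A.
Step 6 — Convert to polar: |I| = 0.3493 A, ∠I = 58.9°.

I = 0.3493∠58.9° A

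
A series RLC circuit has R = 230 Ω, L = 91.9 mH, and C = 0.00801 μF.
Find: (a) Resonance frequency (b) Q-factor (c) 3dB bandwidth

Step 1 — Resonance: ω₀ = 1/√(LC) = 1/√(0.0919·8.01e-09) = 3.686e+04 rad/s.
Step 2 — f₀ = ω₀/(2π) = 5866 Hz.
Step 3 — Series Q: Q = ω₀L/R = 3.686e+04·0.0919/230 = 14.73.
Step 4 — Bandwidth: Δω = ω₀/Q = 2503 rad/s; BW = Δω/(2π) = 398.3 Hz.

(a) f₀ = 5866 Hz  (b) Q = 14.73  (c) BW = 398.3 Hz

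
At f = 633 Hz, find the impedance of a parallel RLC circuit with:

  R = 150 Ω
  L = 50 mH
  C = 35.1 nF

Step 1 — Angular frequency: ω = 2π·f = 2π·633 = 3977 rad/s.
Step 2 — Component impedances:
  R: Z = R = 150 Ω
  L: Z = jωL = j·3977·0.05 = 0 + j198.9 Ω
  C: Z = 1/(jωC) = -j/(ω·C) = 0 - j7163 Ω
Step 3 — Parallel combination: 1/Z_total = 1/R + 1/L + 1/C; Z_total = 97.54 + j71.53 Ω = 121∠36.3° Ω.

Z = 97.54 + j71.53 Ω = 121∠36.3° Ω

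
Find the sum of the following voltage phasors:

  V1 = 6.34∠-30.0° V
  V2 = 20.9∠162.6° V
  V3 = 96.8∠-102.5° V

Step 1 — Convert each phasor to rectangular form:
  V1 = 6.34·(cos(-30.0°) + j·sin(-30.0°)) = 5.491 - j3.17 V
  V2 = 20.9·(cos(162.6°) + j·sin(162.6°)) = -19.94 + j6.25 V
  V3 = 96.8·(cos(-102.5°) + j·sin(-102.5°)) = -20.95 - j94.51 V
Step 2 — Sum components: V_total = -35.4 - j91.43 V.
Step 3 — Convert to polar: |V_total| = 98.04 V, ∠V_total = -111.2°.

V_total = 98.04∠-111.2° V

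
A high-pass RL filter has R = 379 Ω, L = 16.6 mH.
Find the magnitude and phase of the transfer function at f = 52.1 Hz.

Step 1 — Angular frequency: ω = 2π·52.1 = 327.4 rad/s.
Step 2 — Transfer function: H(jω) = jωL/(R + jωL).
Step 3 — Numerator jωL = j·5.434; denominator R + jωL = 379 + j5.434.
Step 4 — H = 0.0002055 + j0.01433.
Step 5 — Magnitude: |H| = 0.01434 (-36.9 dB); phase: φ = 89.2°.

|H| = 0.01434 (-36.9 dB), φ = 89.2°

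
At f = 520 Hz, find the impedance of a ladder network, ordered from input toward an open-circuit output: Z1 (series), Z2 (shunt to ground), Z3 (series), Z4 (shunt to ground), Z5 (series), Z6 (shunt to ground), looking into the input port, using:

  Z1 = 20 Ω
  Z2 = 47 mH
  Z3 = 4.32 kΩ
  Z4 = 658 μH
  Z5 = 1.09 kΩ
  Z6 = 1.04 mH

Step 1 — Angular frequency: ω = 2π·f = 2π·520 = 3267 rad/s.
Step 2 — Component impedances:
  Z1: Z = R = 20 Ω
  Z2: Z = jωL = j·3267·0.047 = 0 + j153.6 Ω
  Z3: Z = R = 4320 Ω
  Z4: Z = jωL = j·3267·0.000658 = 0 + j2.15 Ω
  Z5: Z = R = 1090 Ω
  Z6: Z = jωL = j·3267·0.00104 = 0 + j3.398 Ω
Step 3 — Ladder network (open output): work backward from the far end, alternating series and parallel combinations. Z_in = 25.45 + j153.4 Ω = 155.5∠80.6° Ω.

Z = 25.45 + j153.4 Ω = 155.5∠80.6° Ω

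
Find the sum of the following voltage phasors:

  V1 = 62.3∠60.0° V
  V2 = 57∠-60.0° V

Step 1 — Convert each phasor to rectangular form:
  V1 = 62.3·(cos(60.0°) + j·sin(60.0°)) = 31.15 + j53.95 V
  V2 = 57·(cos(-60.0°) + j·sin(-60.0°)) = 28.5 - j49.36 V
Step 2 — Sum components: V_total = 59.65 + j4.59 V.
Step 3 — Convert to polar: |V_total| = 59.83 V, ∠V_total = 4.4°.

V_total = 59.83∠4.4° V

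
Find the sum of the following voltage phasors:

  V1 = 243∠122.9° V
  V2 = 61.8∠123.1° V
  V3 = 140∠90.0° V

Step 1 — Convert each phasor to rectangular form:
  V1 = 243·(cos(122.9°) + j·sin(122.9°)) = -132 + j204 V
  V2 = 61.8·(cos(123.1°) + j·sin(123.1°)) = -33.75 + j51.77 V
  V3 = 140·(cos(90.0°) + j·sin(90.0°)) = 0 + j140 V
Step 2 — Sum components: V_total = -165.7 + j395.8 V.
Step 3 — Convert to polar: |V_total| = 429.1 V, ∠V_total = 112.7°.

V_total = 429.1∠112.7° V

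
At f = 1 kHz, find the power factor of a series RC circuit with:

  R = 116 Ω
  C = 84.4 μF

Step 1 — Angular frequency: ω = 2π·f = 2π·1000 = 6283 rad/s.
Step 2 — Component impedances:
  R: Z = R = 116 Ω
  C: Z = 1/(jωC) = -j/(ω·C) = 0 - j1.886 Ω
Step 3 — Series combination: Z_total = R + C = 116 - j1.886 Ω = 116∠-0.9° Ω.
Step 4 — Power factor: PF = cos(φ) = Re(Z)/|Z| = 116/116.015 = 0.9999.
Step 5 — Type: Im(Z) = -1.886 ⇒ leading (phase φ = -0.9°).

PF = 0.9999 (leading, φ = -0.9°)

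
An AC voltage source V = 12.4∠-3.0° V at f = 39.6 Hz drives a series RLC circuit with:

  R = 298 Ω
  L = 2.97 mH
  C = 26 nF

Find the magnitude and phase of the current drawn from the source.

Step 1 — Angular frequency: ω = 2π·f = 2π·39.6 = 248.8 rad/s.
Step 2 — Component impedances:
  R: Z = R = 298 Ω
  L: Z = jωL = j·248.8·0.00297 = 0 + j0.739 Ω
  C: Z = 1/(jωC) = -j/(ω·C) = 0 - j1.546e+05 Ω
Step 3 — Series combination: Z_total = R + L + C = 298 - j1.546e+05 Ω = 1.546e+05∠-89.9° Ω.
Step 4 — Source phasor: V = 12.4∠-3.0° V = 12.38 - j0.649 V.
Step 5 — Ohm's law: I = V / Z_total = (12.38 - j0.649) / (298 - j1.546e+05) = 4.353e-06 + j8.01e-05 A.
Step 6 — Convert to polar: |I| = 8.022e-05 A, ∠I = 86.9°.

I = 8.022e-05∠86.9° A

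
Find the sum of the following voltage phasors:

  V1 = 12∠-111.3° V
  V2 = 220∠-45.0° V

Step 1 — Convert each phasor to rectangular form:
  V1 = 12·(cos(-111.3°) + j·sin(-111.3°)) = -4.359 - j11.18 V
  V2 = 220·(cos(-45.0°) + j·sin(-45.0°)) = 155.6 - j155.6 V
Step 2 — Sum components: V_total = 151.2 - j166.7 V.
Step 3 — Convert to polar: |V_total| = 225.1 V, ∠V_total = -47.8°.

V_total = 225.1∠-47.8° V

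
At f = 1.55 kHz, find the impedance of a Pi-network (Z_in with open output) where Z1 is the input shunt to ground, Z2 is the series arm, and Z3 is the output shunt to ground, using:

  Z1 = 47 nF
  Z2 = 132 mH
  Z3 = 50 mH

Step 1 — Angular frequency: ω = 2π·f = 2π·1550 = 9739 rad/s.
Step 2 — Component impedances:
  Z1: Z = 1/(jωC) = -j/(ω·C) = 0 - j2185 Ω
  Z2: Z = jωL = j·9739·0.132 = 0 + j1286 Ω
  Z3: Z = jωL = j·9739·0.05 = 0 + j486.9 Ω
Step 3 — With open output, the series arm Z2 and the output shunt Z3 appear in series to ground: Z2 + Z3 = 0 + j1772 Ω.
Step 4 — Parallel with input shunt Z1: Z_in = Z1 || (Z2 + Z3) = 0 + j9394 Ω = 9394∠90.0° Ω.

Z = 0 + j9394 Ω = 9394∠90.0° Ω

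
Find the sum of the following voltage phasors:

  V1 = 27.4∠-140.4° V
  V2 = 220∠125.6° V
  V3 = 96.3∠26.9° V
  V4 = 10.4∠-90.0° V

Step 1 — Convert each phasor to rectangular form:
  V1 = 27.4·(cos(-140.4°) + j·sin(-140.4°)) = -21.11 - j17.47 V
  V2 = 220·(cos(125.6°) + j·sin(125.6°)) = -128.1 + j178.9 V
  V3 = 96.3·(cos(26.9°) + j·sin(26.9°)) = 85.88 + j43.57 V
  V4 = 10.4·(cos(-90.0°) + j·sin(-90.0°)) = 0 - j10.4 V
Step 2 — Sum components: V_total = -63.3 + j194.6 V.
Step 3 — Convert to polar: |V_total| = 204.6 V, ∠V_total = 108.0°.

V_total = 204.6∠108.0° V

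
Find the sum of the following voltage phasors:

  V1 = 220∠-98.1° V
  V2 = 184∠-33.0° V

Step 1 — Convert each phasor to rectangular form:
  V1 = 220·(cos(-98.1°) + j·sin(-98.1°)) = -31 - j217.8 V
  V2 = 184·(cos(-33.0°) + j·sin(-33.0°)) = 154.3 - j100.2 V
Step 2 — Sum components: V_total = 123.3 - j318 V.
Step 3 — Convert to polar: |V_total| = 341.1 V, ∠V_total = -68.8°.

V_total = 341.1∠-68.8° V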